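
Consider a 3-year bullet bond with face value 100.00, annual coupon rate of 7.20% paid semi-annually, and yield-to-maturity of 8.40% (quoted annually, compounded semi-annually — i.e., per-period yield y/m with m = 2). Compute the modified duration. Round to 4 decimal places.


Answer: Modified duration = 2.6358

Derivation:
Coupon per period c = face * coupon_rate / m = 3.600000
Periods per year m = 2; per-period yield y/m = 0.042000
Number of cashflows N = 6
Cashflows (t years, CF_t, discount factor 1/(1+y/m)^(m*t), PV):
  t = 0.5000: CF_t = 3.600000, DF = 0.959693, PV = 3.454894
  t = 1.0000: CF_t = 3.600000, DF = 0.921010, PV = 3.315638
  t = 1.5000: CF_t = 3.600000, DF = 0.883887, PV = 3.181994
  t = 2.0000: CF_t = 3.600000, DF = 0.848260, PV = 3.053737
  t = 2.5000: CF_t = 3.600000, DF = 0.814069, PV = 2.930650
  t = 3.0000: CF_t = 103.600000, DF = 0.781257, PV = 80.938181
Price P = sum_t PV_t = 96.875094
First compute Macaulay numerator sum_t t * PV_t:
  t * PV_t at t = 0.5000: 1.727447
  t * PV_t at t = 1.0000: 3.315638
  t * PV_t at t = 1.5000: 4.772991
  t * PV_t at t = 2.0000: 6.107474
  t * PV_t at t = 2.5000: 7.326624
  t * PV_t at t = 3.0000: 242.814544
Macaulay duration D = 266.064718 / 96.875094 = 2.746472
Modified duration = D / (1 + y/m) = 2.746472 / (1 + 0.042000) = 2.635770


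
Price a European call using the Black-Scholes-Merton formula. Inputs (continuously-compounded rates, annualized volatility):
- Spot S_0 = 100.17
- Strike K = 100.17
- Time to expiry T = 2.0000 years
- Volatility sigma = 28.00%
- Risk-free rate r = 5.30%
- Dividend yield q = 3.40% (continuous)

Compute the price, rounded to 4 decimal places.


d1 = (ln(S/K) + (r - q + 0.5*sigma^2) * T) / (sigma * sqrt(T)) = 0.29395439
d2 = d1 - sigma * sqrt(T) = -0.10202541
exp(-rT) = 0.89942465; exp(-qT) = 0.93426047
C = S_0 * exp(-qT) * N(d1) - K * exp(-rT) * N(d2)
N(d1) = 0.61560362; N(d2) = 0.45936825
C = 100.1700 * 0.93426047 * 0.61560362 - 100.1700 * 0.89942465 * 0.45936825 = 16.2242

Answer: Price = 16.2242


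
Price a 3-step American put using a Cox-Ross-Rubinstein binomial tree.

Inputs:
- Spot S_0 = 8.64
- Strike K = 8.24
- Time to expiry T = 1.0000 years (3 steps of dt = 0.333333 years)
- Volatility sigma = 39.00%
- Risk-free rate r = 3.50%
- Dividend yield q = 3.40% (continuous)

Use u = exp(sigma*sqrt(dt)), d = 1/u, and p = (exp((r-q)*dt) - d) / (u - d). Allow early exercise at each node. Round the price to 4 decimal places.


dt = T/N = 0.333333
u = exp(sigma*sqrt(dt)) = 1.252531; d = 1/u = 0.798383
p = (exp((r-q)*dt) - d) / (u - d) = 0.444679
Discount per step: exp(-r*dt) = 0.988401
Stock lattice S(k, i) with i counting down-moves:
  k=0: S(0,0) = 8.6400
  k=1: S(1,0) = 10.8219; S(1,1) = 6.8980
  k=2: S(2,0) = 13.5547; S(2,1) = 8.6400; S(2,2) = 5.5073
  k=3: S(3,0) = 16.9777; S(3,1) = 10.8219; S(3,2) = 6.8980; S(3,3) = 4.3969
Terminal payoffs V(N, i) = max(K - S_T, 0):
  V(3,0) = 0.000000; V(3,1) = 0.000000; V(3,2) = 1.341969; V(3,3) = 3.843087
Backward induction: V(k, i) = exp(-r*dt) * [p * V(k+1, i) + (1-p) * V(k+1, i+1)]; then take max(V_cont, immediate exercise) for American.
  V(2,0) = exp(-r*dt) * [p*0.000000 + (1-p)*0.000000] = 0.000000; exercise = 0.000000; V(2,0) = max -> 0.000000
  V(2,1) = exp(-r*dt) * [p*0.000000 + (1-p)*1.341969] = 0.736580; exercise = 0.000000; V(2,1) = max -> 0.736580
  V(2,2) = exp(-r*dt) * [p*1.341969 + (1-p)*3.843087] = 2.699217; exercise = 2.732728; V(2,2) = max -> 2.732728
  V(1,0) = exp(-r*dt) * [p*0.000000 + (1-p)*0.736580] = 0.404294; exercise = 0.000000; V(1,0) = max -> 0.404294
  V(1,1) = exp(-r*dt) * [p*0.736580 + (1-p)*2.732728] = 1.823682; exercise = 1.341969; V(1,1) = max -> 1.823682
  V(0,0) = exp(-r*dt) * [p*0.404294 + (1-p)*1.823682] = 1.178678; exercise = 0.000000; V(0,0) = max -> 1.178678

Answer: Price = V(0,0) = 1.1787


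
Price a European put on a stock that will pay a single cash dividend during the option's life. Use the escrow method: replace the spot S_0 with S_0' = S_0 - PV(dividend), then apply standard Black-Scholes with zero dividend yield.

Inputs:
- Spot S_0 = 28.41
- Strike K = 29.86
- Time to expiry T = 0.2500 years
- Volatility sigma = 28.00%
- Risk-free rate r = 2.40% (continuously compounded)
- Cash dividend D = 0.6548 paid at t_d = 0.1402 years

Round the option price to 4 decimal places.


PV(D) = D * exp(-r * t_d) = 0.6548 * 0.99664085 = 0.65260043
S_0' = S_0 - PV(D) = 28.4100 - 0.65260043 = 27.75739957
d1 = (ln(S_0'/K) + (r + sigma^2/2)*T) / (sigma*sqrt(T)) = -0.40869526
d2 = d1 - sigma*sqrt(T) = -0.54869526
exp(-rT) = 0.99401796
N(-d1) = 0.65861834; N(-d2) = 0.70839270
P = K * exp(-rT) * N(-d2) - S_0' * N(-d1) = 29.8600 * 0.99401796 * 0.70839270 - 27.75739957 * 0.65861834 = 2.7445

Answer: Price = 2.7445


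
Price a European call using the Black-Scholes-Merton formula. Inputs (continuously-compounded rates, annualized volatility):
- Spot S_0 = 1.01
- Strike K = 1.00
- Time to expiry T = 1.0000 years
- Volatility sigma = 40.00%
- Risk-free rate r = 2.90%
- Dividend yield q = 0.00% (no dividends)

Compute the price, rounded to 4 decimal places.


Answer: Price = 0.1771

Derivation:
d1 = (ln(S/K) + (r - q + 0.5*sigma^2) * T) / (sigma * sqrt(T)) = 0.29737583
d2 = d1 - sigma * sqrt(T) = -0.10262417
exp(-rT) = 0.97141646; exp(-qT) = 1.00000000
C = S_0 * exp(-qT) * N(d1) - K * exp(-rT) * N(d2)
N(d1) = 0.61691020; N(d2) = 0.45913063
C = 1.0100 * 1.00000000 * 0.61691020 - 1.0000 * 0.97141646 * 0.45913063 = 0.1771


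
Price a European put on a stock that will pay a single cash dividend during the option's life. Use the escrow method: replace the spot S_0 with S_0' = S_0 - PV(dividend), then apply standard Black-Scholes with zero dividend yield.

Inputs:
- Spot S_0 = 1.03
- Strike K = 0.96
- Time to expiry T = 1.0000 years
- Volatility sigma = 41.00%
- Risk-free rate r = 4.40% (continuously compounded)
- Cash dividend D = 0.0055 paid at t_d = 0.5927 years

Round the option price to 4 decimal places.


PV(D) = D * exp(-r * t_d) = 0.0055 * 0.97425832 = 0.00535842
S_0' = S_0 - PV(D) = 1.0300 - 0.00535842 = 1.02464158
d1 = (ln(S_0'/K) + (r + sigma^2/2)*T) / (sigma*sqrt(T)) = 0.47125577
d2 = d1 - sigma*sqrt(T) = 0.06125577
exp(-rT) = 0.95695396
N(-d1) = 0.31872905; N(-d2) = 0.47557776
P = K * exp(-rT) * N(-d2) - S_0' * N(-d1) = 0.9600 * 0.95695396 * 0.47557776 - 1.02464158 * 0.31872905 = 0.1103

Answer: Price = 0.1103


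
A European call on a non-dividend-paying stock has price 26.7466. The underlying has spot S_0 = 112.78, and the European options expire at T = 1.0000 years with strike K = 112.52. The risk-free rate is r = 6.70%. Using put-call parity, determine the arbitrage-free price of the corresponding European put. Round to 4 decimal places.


Put-call parity: C - P = S_0 * exp(-qT) - K * exp(-rT).
S_0 * exp(-qT) = 112.7800 * 1.00000000 = 112.78000000
K * exp(-rT) = 112.5200 * 0.93519520 = 105.22816405
P = C - S*exp(-qT) + K*exp(-rT)
P = 26.7466 - 112.78000000 + 105.22816405 = 19.1948

Answer: Put price = 19.1948


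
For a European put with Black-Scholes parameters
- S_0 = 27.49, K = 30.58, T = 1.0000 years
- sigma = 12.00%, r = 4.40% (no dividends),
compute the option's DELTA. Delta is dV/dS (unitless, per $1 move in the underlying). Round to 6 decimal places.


d1 = -0.4610324860; d2 = -0.5810324860
phi(d1) = 0.3587196877; exp(-qT) = 1.0000000000; exp(-rT) = 0.9569539575
N(-d1) = 0.6776123509
Delta = -exp(-qT) * N(-d1) = -1.0000000000 * 0.6776123509 = -0.677612

Answer: Delta = -0.677612


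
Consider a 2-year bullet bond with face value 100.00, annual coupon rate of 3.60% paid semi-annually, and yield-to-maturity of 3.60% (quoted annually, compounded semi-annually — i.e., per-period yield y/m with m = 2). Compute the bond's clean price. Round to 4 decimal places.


Coupon per period c = face * coupon_rate / m = 1.800000
Periods per year m = 2; per-period yield y/m = 0.018000
Number of cashflows N = 4
Cashflows (t years, CF_t, discount factor 1/(1+y/m)^(m*t), PV):
  t = 0.5000: CF_t = 1.800000, DF = 0.982318, PV = 1.768173
  t = 1.0000: CF_t = 1.800000, DF = 0.964949, PV = 1.736909
  t = 1.5000: CF_t = 1.800000, DF = 0.947887, PV = 1.706197
  t = 2.0000: CF_t = 101.800000, DF = 0.931127, PV = 94.788722
Price P = sum_t PV_t = 100.000000

Answer: Price = 100.0000


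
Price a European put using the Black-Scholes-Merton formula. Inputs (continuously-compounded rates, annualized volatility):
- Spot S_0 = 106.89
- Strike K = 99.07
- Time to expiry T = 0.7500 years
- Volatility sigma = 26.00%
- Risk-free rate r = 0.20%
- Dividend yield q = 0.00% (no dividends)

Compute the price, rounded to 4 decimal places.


d1 = (ln(S/K) + (r - q + 0.5*sigma^2) * T) / (sigma * sqrt(T)) = 0.45665563
d2 = d1 - sigma * sqrt(T) = 0.23148902
exp(-rT) = 0.99850112; exp(-qT) = 1.00000000
P = K * exp(-rT) * N(-d2) - S_0 * exp(-qT) * N(-d1)
N(-d1) = 0.32395929; N(-d2) = 0.40846746
P = 99.0700 * 0.99850112 * 0.40846746 - 106.8900 * 1.00000000 * 0.32395929 = 5.7782

Answer: Price = 5.7782


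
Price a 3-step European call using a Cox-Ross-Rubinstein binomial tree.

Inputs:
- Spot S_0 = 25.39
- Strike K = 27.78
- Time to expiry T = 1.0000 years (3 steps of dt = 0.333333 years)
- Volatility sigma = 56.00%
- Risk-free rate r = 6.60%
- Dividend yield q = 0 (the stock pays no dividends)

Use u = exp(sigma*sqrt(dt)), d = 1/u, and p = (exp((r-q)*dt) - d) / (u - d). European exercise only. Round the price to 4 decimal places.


Answer: Price = V(0,0) = 5.7317

Derivation:
dt = T/N = 0.333333
u = exp(sigma*sqrt(dt)) = 1.381702; d = 1/u = 0.723745
p = (exp((r-q)*dt) - d) / (u - d) = 0.453675
Discount per step: exp(-r*dt) = 0.978240
Stock lattice S(k, i) with i counting down-moves:
  k=0: S(0,0) = 25.3900
  k=1: S(1,0) = 35.0814; S(1,1) = 18.3759
  k=2: S(2,0) = 48.4721; S(2,1) = 25.3900; S(2,2) = 13.2995
  k=3: S(3,0) = 66.9740; S(3,1) = 35.0814; S(3,2) = 18.3759; S(3,3) = 9.6254
Terminal payoffs V(N, i) = max(S_T - K, 0):
  V(3,0) = 39.193957; V(3,1) = 7.301417; V(3,2) = 0.000000; V(3,3) = 0.000000
Backward induction: V(k, i) = exp(-r*dt) * [p * V(k+1, i) + (1-p) * V(k+1, i+1)].
  V(2,0) = exp(-r*dt) * [p*39.193957 + (1-p)*7.301417] = 21.296553
  V(2,1) = exp(-r*dt) * [p*7.301417 + (1-p)*0.000000] = 3.240393
  V(2,2) = exp(-r*dt) * [p*0.000000 + (1-p)*0.000000] = 0.000000
  V(1,0) = exp(-r*dt) * [p*21.296553 + (1-p)*3.240393] = 11.183266
  V(1,1) = exp(-r*dt) * [p*3.240393 + (1-p)*0.000000] = 1.438097
  V(0,0) = exp(-r*dt) * [p*11.183266 + (1-p)*1.438097] = 5.731742


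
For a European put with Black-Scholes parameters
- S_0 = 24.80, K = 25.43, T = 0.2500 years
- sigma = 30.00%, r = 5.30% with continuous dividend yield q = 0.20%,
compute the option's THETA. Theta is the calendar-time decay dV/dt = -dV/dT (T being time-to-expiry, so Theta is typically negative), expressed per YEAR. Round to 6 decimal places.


Answer: Theta = -2.243384

Derivation:
d1 = -0.0072395084; d2 = -0.1572395084
phi(d1) = 0.3989318262; exp(-qT) = 0.9995001250; exp(-rT) = 0.9868373948
Theta = -S*exp(-qT)*phi(d1)*sigma/(2*sqrt(T)) + r*K*exp(-rT)*N(-d2) - q*S*exp(-qT)*N(-d1)
N(-d1) = 0.5028881208; N(-d2) = 0.5624719538; sqrt(T) = 0.5000000000
Term 1 = -24.8000 * 0.9995001250 * 0.3989318262 * 0.3000 / (2 * 0.5000000000) = -2.9665691315
Term 2 = 0.0530 * 25.4300 * 0.9868373948 * 0.5624719538 = 0.7481155816
Term 3 = -0.0020 * 24.8000 * 0.9995001250 * 0.5028881208 = -0.0249307823
Theta = -2.9665691315 + (0.7481155816) + (-0.0249307823) = -2.243384


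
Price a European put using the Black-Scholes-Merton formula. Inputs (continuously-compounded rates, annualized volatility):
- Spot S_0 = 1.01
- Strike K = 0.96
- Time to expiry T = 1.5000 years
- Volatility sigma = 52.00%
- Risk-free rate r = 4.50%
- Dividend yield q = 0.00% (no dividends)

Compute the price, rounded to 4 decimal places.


d1 = (ln(S/K) + (r - q + 0.5*sigma^2) * T) / (sigma * sqrt(T)) = 0.50414318
d2 = d1 - sigma * sqrt(T) = -0.13272415
exp(-rT) = 0.93472772; exp(-qT) = 1.00000000
P = K * exp(-rT) * N(-d2) - S_0 * exp(-qT) * N(-d1)
N(-d1) = 0.30708038; N(-d2) = 0.55279423
P = 0.9600 * 0.93472772 * 0.55279423 - 1.0100 * 1.00000000 * 0.30708038 = 0.1859

Answer: Price = 0.1859


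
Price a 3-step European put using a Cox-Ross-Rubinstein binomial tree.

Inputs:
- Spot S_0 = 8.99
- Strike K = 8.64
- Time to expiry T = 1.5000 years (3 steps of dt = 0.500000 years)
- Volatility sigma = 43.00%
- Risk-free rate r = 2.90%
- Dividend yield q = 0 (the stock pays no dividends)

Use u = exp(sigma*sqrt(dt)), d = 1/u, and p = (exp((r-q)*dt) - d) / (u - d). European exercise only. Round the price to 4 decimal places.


Answer: Price = V(0,0) = 1.5956

Derivation:
dt = T/N = 0.500000
u = exp(sigma*sqrt(dt)) = 1.355345; d = 1/u = 0.737820
p = (exp((r-q)*dt) - d) / (u - d) = 0.448218
Discount per step: exp(-r*dt) = 0.985605
Stock lattice S(k, i) with i counting down-moves:
  k=0: S(0,0) = 8.9900
  k=1: S(1,0) = 12.1846; S(1,1) = 6.6330
  k=2: S(2,0) = 16.5143; S(2,1) = 8.9900; S(2,2) = 4.8940
  k=3: S(3,0) = 22.3825; S(3,1) = 12.1846; S(3,2) = 6.6330; S(3,3) = 3.6109
Terminal payoffs V(N, i) = max(K - S_T, 0):
  V(3,0) = 0.000000; V(3,1) = 0.000000; V(3,2) = 2.007002; V(3,3) = 5.029143
Backward induction: V(k, i) = exp(-r*dt) * [p * V(k+1, i) + (1-p) * V(k+1, i+1)].
  V(2,0) = exp(-r*dt) * [p*0.000000 + (1-p)*0.000000] = 0.000000
  V(2,1) = exp(-r*dt) * [p*0.000000 + (1-p)*2.007002] = 1.091485
  V(2,2) = exp(-r*dt) * [p*2.007002 + (1-p)*5.029143] = 3.621668
  V(1,0) = exp(-r*dt) * [p*0.000000 + (1-p)*1.091485] = 0.593592
  V(1,1) = exp(-r*dt) * [p*1.091485 + (1-p)*3.621668] = 2.451784
  V(0,0) = exp(-r*dt) * [p*0.593592 + (1-p)*2.451784] = 1.595604


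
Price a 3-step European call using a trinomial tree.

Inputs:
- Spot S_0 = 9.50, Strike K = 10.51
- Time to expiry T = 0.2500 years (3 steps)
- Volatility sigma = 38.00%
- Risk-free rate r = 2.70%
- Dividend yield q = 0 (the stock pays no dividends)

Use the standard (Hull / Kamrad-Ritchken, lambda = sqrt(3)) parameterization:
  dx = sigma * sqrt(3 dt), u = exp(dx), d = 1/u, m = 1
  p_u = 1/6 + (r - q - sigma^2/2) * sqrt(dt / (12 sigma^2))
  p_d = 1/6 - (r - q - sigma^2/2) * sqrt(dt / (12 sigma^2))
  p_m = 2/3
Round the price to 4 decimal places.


dt = T/N = 0.083333; dx = sigma*sqrt(3*dt) = 0.190000
u = exp(dx) = 1.209250; d = 1/u = 0.826959
p_u = 0.156754, p_m = 0.666667, p_d = 0.176579
Discount per step: exp(-r*dt) = 0.997753
Stock lattice S(k, j) with j the centered position index:
  k=0: S(0,+0) = 9.5000
  k=1: S(1,-1) = 7.8561; S(1,+0) = 9.5000; S(1,+1) = 11.4879
  k=2: S(2,-2) = 6.4967; S(2,-1) = 7.8561; S(2,+0) = 9.5000; S(2,+1) = 11.4879; S(2,+2) = 13.8917
  k=3: S(3,-3) = 5.3725; S(3,-2) = 6.4967; S(3,-1) = 7.8561; S(3,+0) = 9.5000; S(3,+1) = 11.4879; S(3,+2) = 13.8917; S(3,+3) = 16.7985
Terminal payoffs V(N, j) = max(S_T - K, 0):
  V(3,-3) = 0.000000; V(3,-2) = 0.000000; V(3,-1) = 0.000000; V(3,+0) = 0.000000; V(3,+1) = 0.977871; V(3,+2) = 3.381704; V(3,+3) = 6.288537
Backward induction: V(k, j) = exp(-r*dt) * [p_u * V(k+1, j+1) + p_m * V(k+1, j) + p_d * V(k+1, j-1)]
  V(2,-2) = exp(-r*dt) * [p_u*0.000000 + p_m*0.000000 + p_d*0.000000] = 0.000000
  V(2,-1) = exp(-r*dt) * [p_u*0.000000 + p_m*0.000000 + p_d*0.000000] = 0.000000
  V(2,+0) = exp(-r*dt) * [p_u*0.977871 + p_m*0.000000 + p_d*0.000000] = 0.152941
  V(2,+1) = exp(-r*dt) * [p_u*3.381704 + p_m*0.977871 + p_d*0.000000] = 1.179354
  V(2,+2) = exp(-r*dt) * [p_u*6.288537 + p_m*3.381704 + p_d*0.977871] = 3.405226
  V(1,-1) = exp(-r*dt) * [p_u*0.152941 + p_m*0.000000 + p_d*0.000000] = 0.023920
  V(1,+0) = exp(-r*dt) * [p_u*1.179354 + p_m*0.152941 + p_d*0.000000] = 0.286185
  V(1,+1) = exp(-r*dt) * [p_u*3.405226 + p_m*1.179354 + p_d*0.152941] = 1.343999
  V(0,+0) = exp(-r*dt) * [p_u*1.343999 + p_m*0.286185 + p_d*0.023920] = 0.404780

Answer: Price = V(0,0) = 0.4048


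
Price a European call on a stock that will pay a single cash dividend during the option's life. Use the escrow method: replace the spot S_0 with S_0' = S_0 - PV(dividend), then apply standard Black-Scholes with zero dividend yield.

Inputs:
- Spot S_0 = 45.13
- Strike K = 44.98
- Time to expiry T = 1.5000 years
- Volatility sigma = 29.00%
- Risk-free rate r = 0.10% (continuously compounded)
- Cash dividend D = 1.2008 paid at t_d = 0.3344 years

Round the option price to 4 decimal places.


PV(D) = D * exp(-r * t_d) = 1.2008 * 0.99966566 = 1.20039852
S_0' = S_0 - PV(D) = 45.1300 - 1.20039852 = 43.92960148
d1 = (ln(S_0'/K) + (r + sigma^2/2)*T) / (sigma*sqrt(T)) = 0.11528211
d2 = d1 - sigma*sqrt(T) = -0.23989390
exp(-rT) = 0.99850112
N(d1) = 0.54588924; N(d2) = 0.40520625
C = S_0' * N(d1) - K * exp(-rT) * N(d2) = 43.92960148 * 0.54588924 - 44.9800 * 0.99850112 * 0.40520625 = 5.7818

Answer: Price = 5.7818


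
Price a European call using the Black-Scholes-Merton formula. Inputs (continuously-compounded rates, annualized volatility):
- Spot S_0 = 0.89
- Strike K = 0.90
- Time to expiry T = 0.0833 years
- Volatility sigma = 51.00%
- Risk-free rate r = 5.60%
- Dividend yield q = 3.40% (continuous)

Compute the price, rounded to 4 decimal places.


d1 = (ln(S/K) + (r - q + 0.5*sigma^2) * T) / (sigma * sqrt(T)) = 0.01013938
d2 = d1 - sigma * sqrt(T) = -0.13705549
exp(-rT) = 0.99534606; exp(-qT) = 0.99717181
C = S_0 * exp(-qT) * N(d1) - K * exp(-rT) * N(d2)
N(d1) = 0.50404496; N(d2) = 0.44549347
C = 0.8900 * 0.99717181 * 0.50404496 - 0.9000 * 0.99534606 * 0.44549347 = 0.0483

Answer: Price = 0.0483


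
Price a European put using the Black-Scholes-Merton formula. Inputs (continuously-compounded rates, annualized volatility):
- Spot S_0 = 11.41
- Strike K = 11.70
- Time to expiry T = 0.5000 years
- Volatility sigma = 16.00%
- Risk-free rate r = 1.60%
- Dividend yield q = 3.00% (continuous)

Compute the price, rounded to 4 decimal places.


d1 = (ln(S/K) + (r - q + 0.5*sigma^2) * T) / (sigma * sqrt(T)) = -0.22714637
d2 = d1 - sigma * sqrt(T) = -0.34028345
exp(-rT) = 0.99203191; exp(-qT) = 0.98511194
P = K * exp(-rT) * N(-d2) - S_0 * exp(-qT) * N(-d1)
N(-d1) = 0.58984504; N(-d2) = 0.63317846
P = 11.7000 * 0.99203191 * 0.63317846 - 11.4100 * 0.98511194 * 0.58984504 = 0.7192

Answer: Price = 0.7192


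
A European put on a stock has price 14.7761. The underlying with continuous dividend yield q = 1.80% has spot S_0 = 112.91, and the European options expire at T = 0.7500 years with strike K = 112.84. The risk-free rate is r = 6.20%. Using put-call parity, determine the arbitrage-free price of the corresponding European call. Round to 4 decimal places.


Answer: Call price = 18.4590

Derivation:
Put-call parity: C - P = S_0 * exp(-qT) - K * exp(-rT).
S_0 * exp(-qT) = 112.9100 * 0.98659072 = 111.39595778
K * exp(-rT) = 112.8400 * 0.95456456 = 107.71306501
C = P + S*exp(-qT) - K*exp(-rT)
C = 14.7761 + 111.39595778 - 107.71306501 = 18.4590


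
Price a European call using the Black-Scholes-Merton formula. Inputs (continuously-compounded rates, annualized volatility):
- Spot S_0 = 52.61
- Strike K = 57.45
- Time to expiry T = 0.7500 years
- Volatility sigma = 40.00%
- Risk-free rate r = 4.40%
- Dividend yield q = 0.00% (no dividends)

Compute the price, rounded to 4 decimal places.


Answer: Price = 6.0440

Derivation:
d1 = (ln(S/K) + (r - q + 0.5*sigma^2) * T) / (sigma * sqrt(T)) = 0.01440839
d2 = d1 - sigma * sqrt(T) = -0.33200178
exp(-rT) = 0.96753856; exp(-qT) = 1.00000000
C = S_0 * exp(-qT) * N(d1) - K * exp(-rT) * N(d2)
N(d1) = 0.50574792; N(d2) = 0.36994396
C = 52.6100 * 1.00000000 * 0.50574792 - 57.4500 * 0.96753856 * 0.36994396 = 6.0440


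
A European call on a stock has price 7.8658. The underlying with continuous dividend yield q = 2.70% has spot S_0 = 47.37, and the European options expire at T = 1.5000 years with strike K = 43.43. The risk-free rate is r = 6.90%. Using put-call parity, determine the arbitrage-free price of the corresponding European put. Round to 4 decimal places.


Put-call parity: C - P = S_0 * exp(-qT) - K * exp(-rT).
S_0 * exp(-qT) = 47.3700 * 0.96030916 = 45.48984512
K * exp(-rT) = 43.4300 * 0.90167602 = 39.15978967
P = C - S*exp(-qT) + K*exp(-rT)
P = 7.8658 - 45.48984512 + 39.15978967 = 1.5357

Answer: Put price = 1.5357


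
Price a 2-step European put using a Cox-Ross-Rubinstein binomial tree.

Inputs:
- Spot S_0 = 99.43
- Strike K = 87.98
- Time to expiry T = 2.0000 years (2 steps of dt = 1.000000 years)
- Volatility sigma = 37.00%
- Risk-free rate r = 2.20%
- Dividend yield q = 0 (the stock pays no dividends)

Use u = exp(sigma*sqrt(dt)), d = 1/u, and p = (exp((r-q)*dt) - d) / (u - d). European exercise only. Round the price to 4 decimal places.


Answer: Price = V(0,0) = 12.2566

Derivation:
dt = T/N = 1.000000
u = exp(sigma*sqrt(dt)) = 1.447735; d = 1/u = 0.690734
p = (exp((r-q)*dt) - d) / (u - d) = 0.437925
Discount per step: exp(-r*dt) = 0.978240
Stock lattice S(k, i) with i counting down-moves:
  k=0: S(0,0) = 99.4300
  k=1: S(1,0) = 143.9483; S(1,1) = 68.6797
  k=2: S(2,0) = 208.3989; S(2,1) = 99.4300; S(2,2) = 47.4394
Terminal payoffs V(N, i) = max(K - S_T, 0):
  V(2,0) = 0.000000; V(2,1) = 0.000000; V(2,2) = 40.540563
Backward induction: V(k, i) = exp(-r*dt) * [p * V(k+1, i) + (1-p) * V(k+1, i+1)].
  V(1,0) = exp(-r*dt) * [p*0.000000 + (1-p)*0.000000] = 0.000000
  V(1,1) = exp(-r*dt) * [p*0.000000 + (1-p)*40.540563] = 22.290995
  V(0,0) = exp(-r*dt) * [p*0.000000 + (1-p)*22.290995] = 12.256576


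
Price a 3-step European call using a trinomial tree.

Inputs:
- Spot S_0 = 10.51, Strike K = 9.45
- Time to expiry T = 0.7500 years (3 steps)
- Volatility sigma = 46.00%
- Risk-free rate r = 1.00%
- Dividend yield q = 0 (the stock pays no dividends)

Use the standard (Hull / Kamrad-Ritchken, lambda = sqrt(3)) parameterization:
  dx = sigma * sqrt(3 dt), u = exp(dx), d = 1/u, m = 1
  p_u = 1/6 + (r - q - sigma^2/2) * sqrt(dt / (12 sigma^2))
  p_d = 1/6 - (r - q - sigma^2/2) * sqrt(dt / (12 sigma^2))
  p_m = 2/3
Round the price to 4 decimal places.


dt = T/N = 0.250000; dx = sigma*sqrt(3*dt) = 0.398372
u = exp(dx) = 1.489398; d = 1/u = 0.671412
p_u = 0.136607, p_m = 0.666667, p_d = 0.196727
Discount per step: exp(-r*dt) = 0.997503
Stock lattice S(k, j) with j the centered position index:
  k=0: S(0,+0) = 10.5100
  k=1: S(1,-1) = 7.0565; S(1,+0) = 10.5100; S(1,+1) = 15.6536
  k=2: S(2,-2) = 4.7379; S(2,-1) = 7.0565; S(2,+0) = 10.5100; S(2,+1) = 15.6536; S(2,+2) = 23.3144
  k=3: S(3,-3) = 3.1811; S(3,-2) = 4.7379; S(3,-1) = 7.0565; S(3,+0) = 10.5100; S(3,+1) = 15.6536; S(3,+2) = 23.3144; S(3,+3) = 34.7244
Terminal payoffs V(N, j) = max(S_T - K, 0):
  V(3,-3) = 0.000000; V(3,-2) = 0.000000; V(3,-1) = 0.000000; V(3,+0) = 1.060000; V(3,+1) = 6.203568; V(3,+2) = 13.864385; V(3,+3) = 25.274387
Backward induction: V(k, j) = exp(-r*dt) * [p_u * V(k+1, j+1) + p_m * V(k+1, j) + p_d * V(k+1, j-1)]
  V(2,-2) = exp(-r*dt) * [p_u*0.000000 + p_m*0.000000 + p_d*0.000000] = 0.000000
  V(2,-1) = exp(-r*dt) * [p_u*1.060000 + p_m*0.000000 + p_d*0.000000] = 0.144442
  V(2,+0) = exp(-r*dt) * [p_u*6.203568 + p_m*1.060000 + p_d*0.000000] = 1.550236
  V(2,+1) = exp(-r*dt) * [p_u*13.864385 + p_m*6.203568 + p_d*1.060000] = 6.222635
  V(2,+2) = exp(-r*dt) * [p_u*25.274387 + p_m*13.864385 + p_d*6.203568] = 13.881236
  V(1,-1) = exp(-r*dt) * [p_u*1.550236 + p_m*0.144442 + p_d*0.000000] = 0.307298
  V(1,+0) = exp(-r*dt) * [p_u*6.222635 + p_m*1.550236 + p_d*0.144442] = 1.907186
  V(1,+1) = exp(-r*dt) * [p_u*13.881236 + p_m*6.222635 + p_d*1.550236] = 6.333813
  V(0,+0) = exp(-r*dt) * [p_u*6.333813 + p_m*1.907186 + p_d*0.307298] = 2.191667

Answer: Price = V(0,0) = 2.1917


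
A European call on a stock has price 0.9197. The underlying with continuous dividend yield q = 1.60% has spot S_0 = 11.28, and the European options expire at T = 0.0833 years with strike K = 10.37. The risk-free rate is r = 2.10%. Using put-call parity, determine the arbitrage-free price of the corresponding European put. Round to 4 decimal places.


Put-call parity: C - P = S_0 * exp(-qT) - K * exp(-rT).
S_0 * exp(-qT) = 11.2800 * 0.99866809 = 11.26497603
K * exp(-rT) = 10.3700 * 0.99825223 = 10.35187562
P = C - S*exp(-qT) + K*exp(-rT)
P = 0.9197 - 11.26497603 + 10.35187562 = 0.0066

Answer: Put price = 0.0066


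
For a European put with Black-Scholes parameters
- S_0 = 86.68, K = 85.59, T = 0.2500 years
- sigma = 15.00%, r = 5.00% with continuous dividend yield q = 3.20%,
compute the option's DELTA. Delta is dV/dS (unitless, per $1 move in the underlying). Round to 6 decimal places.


d1 = 0.2662296370; d2 = 0.1912296370
phi(d1) = 0.3850517096; exp(-qT) = 0.9920319148; exp(-rT) = 0.9875778005
N(-d1) = 0.3950311797
Delta = -exp(-qT) * N(-d1) = -0.9920319148 * 0.3950311797 = -0.391884

Answer: Delta = -0.391884


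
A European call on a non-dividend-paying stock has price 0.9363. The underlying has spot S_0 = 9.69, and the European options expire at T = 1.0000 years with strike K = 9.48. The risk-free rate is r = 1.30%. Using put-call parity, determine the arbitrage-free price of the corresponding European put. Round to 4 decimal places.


Put-call parity: C - P = S_0 * exp(-qT) - K * exp(-rT).
S_0 * exp(-qT) = 9.6900 * 1.00000000 = 9.69000000
K * exp(-rT) = 9.4800 * 0.98708414 = 9.35755760
P = C - S*exp(-qT) + K*exp(-rT)
P = 0.9363 - 9.69000000 + 9.35755760 = 0.6039

Answer: Put price = 0.6039


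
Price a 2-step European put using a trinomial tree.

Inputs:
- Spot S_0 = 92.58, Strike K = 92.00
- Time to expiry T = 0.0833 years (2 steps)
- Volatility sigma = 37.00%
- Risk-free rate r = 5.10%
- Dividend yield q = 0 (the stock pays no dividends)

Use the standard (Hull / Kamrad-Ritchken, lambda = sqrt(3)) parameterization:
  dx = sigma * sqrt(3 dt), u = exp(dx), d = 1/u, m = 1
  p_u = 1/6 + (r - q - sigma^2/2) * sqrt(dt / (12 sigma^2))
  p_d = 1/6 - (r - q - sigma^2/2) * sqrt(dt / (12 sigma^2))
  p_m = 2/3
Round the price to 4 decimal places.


Answer: Price = V(0,0) = 3.0155

Derivation:
dt = T/N = 0.041650; dx = sigma*sqrt(3*dt) = 0.130789
u = exp(dx) = 1.139727; d = 1/u = 0.877403
p_u = 0.163888, p_m = 0.666667, p_d = 0.169445
Discount per step: exp(-r*dt) = 0.997878
Stock lattice S(k, j) with j the centered position index:
  k=0: S(0,+0) = 92.5800
  k=1: S(1,-1) = 81.2300; S(1,+0) = 92.5800; S(1,+1) = 105.5159
  k=2: S(2,-2) = 71.2715; S(2,-1) = 81.2300; S(2,+0) = 92.5800; S(2,+1) = 105.5159; S(2,+2) = 120.2593
Terminal payoffs V(N, j) = max(K - S_T, 0):
  V(2,-2) = 20.728541; V(2,-1) = 10.770007; V(2,+0) = 0.000000; V(2,+1) = 0.000000; V(2,+2) = 0.000000
Backward induction: V(k, j) = exp(-r*dt) * [p_u * V(k+1, j+1) + p_m * V(k+1, j) + p_d * V(k+1, j-1)]
  V(1,-1) = exp(-r*dt) * [p_u*0.000000 + p_m*10.770007 + p_d*20.728541] = 10.669668
  V(1,+0) = exp(-r*dt) * [p_u*0.000000 + p_m*0.000000 + p_d*10.770007] = 1.821053
  V(1,+1) = exp(-r*dt) * [p_u*0.000000 + p_m*0.000000 + p_d*0.000000] = 0.000000
  V(0,+0) = exp(-r*dt) * [p_u*0.000000 + p_m*1.821053 + p_d*10.669668] = 3.015547


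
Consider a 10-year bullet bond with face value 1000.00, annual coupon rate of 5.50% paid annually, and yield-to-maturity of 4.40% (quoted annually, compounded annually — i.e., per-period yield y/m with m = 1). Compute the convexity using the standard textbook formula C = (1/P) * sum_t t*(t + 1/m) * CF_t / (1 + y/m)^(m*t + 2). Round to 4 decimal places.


Answer: Convexity = 75.0203

Derivation:
Coupon per period c = face * coupon_rate / m = 55.000000
Periods per year m = 1; per-period yield y/m = 0.044000
Number of cashflows N = 10
Cashflows (t years, CF_t, discount factor 1/(1+y/m)^(m*t), PV):
  t = 1.0000: CF_t = 55.000000, DF = 0.957854, PV = 52.681992
  t = 2.0000: CF_t = 55.000000, DF = 0.917485, PV = 50.461678
  t = 3.0000: CF_t = 55.000000, DF = 0.878817, PV = 48.334941
  t = 4.0000: CF_t = 55.000000, DF = 0.841779, PV = 46.297836
  t = 5.0000: CF_t = 55.000000, DF = 0.806302, PV = 44.346586
  t = 6.0000: CF_t = 55.000000, DF = 0.772320, PV = 42.477573
  t = 7.0000: CF_t = 55.000000, DF = 0.739770, PV = 40.687331
  t = 8.0000: CF_t = 55.000000, DF = 0.708592, PV = 38.972539
  t = 9.0000: CF_t = 55.000000, DF = 0.678728, PV = 37.330018
  t = 10.0000: CF_t = 1055.000000, DF = 0.650122, PV = 685.878948
Price P = sum_t PV_t = 1087.469444
Convexity numerator sum_t t*(t + 1/m) * CF_t / (1+y/m)^(m*t + 2):
  t = 1.0000: term = 96.669882
  t = 2.0000: term = 277.787018
  t = 3.0000: term = 532.159038
  t = 4.0000: term = 849.551465
  t = 5.0000: term = 1220.619921
  t = 6.0000: term = 1636.846637
  t = 7.0000: term = 2090.481018
  t = 8.0000: term = 2574.484013
  t = 9.0000: term = 3082.476069
  t = 10.0000: term = 69221.205891
Convexity = (1/P) * sum = 81582.280953 / 1087.469444 = 75.020297


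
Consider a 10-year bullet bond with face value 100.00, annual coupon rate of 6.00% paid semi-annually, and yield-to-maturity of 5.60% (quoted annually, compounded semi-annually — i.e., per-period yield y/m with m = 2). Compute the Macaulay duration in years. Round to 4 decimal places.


Coupon per period c = face * coupon_rate / m = 3.000000
Periods per year m = 2; per-period yield y/m = 0.028000
Number of cashflows N = 20
Cashflows (t years, CF_t, discount factor 1/(1+y/m)^(m*t), PV):
  t = 0.5000: CF_t = 3.000000, DF = 0.972763, PV = 2.918288
  t = 1.0000: CF_t = 3.000000, DF = 0.946267, PV = 2.838801
  t = 1.5000: CF_t = 3.000000, DF = 0.920493, PV = 2.761480
  t = 2.0000: CF_t = 3.000000, DF = 0.895422, PV = 2.686265
  t = 2.5000: CF_t = 3.000000, DF = 0.871033, PV = 2.613098
  t = 3.0000: CF_t = 3.000000, DF = 0.847308, PV = 2.541924
  t = 3.5000: CF_t = 3.000000, DF = 0.824230, PV = 2.472689
  t = 4.0000: CF_t = 3.000000, DF = 0.801780, PV = 2.405339
  t = 4.5000: CF_t = 3.000000, DF = 0.779941, PV = 2.339824
  t = 5.0000: CF_t = 3.000000, DF = 0.758698, PV = 2.276094
  t = 5.5000: CF_t = 3.000000, DF = 0.738033, PV = 2.214099
  t = 6.0000: CF_t = 3.000000, DF = 0.717931, PV = 2.153793
  t = 6.5000: CF_t = 3.000000, DF = 0.698376, PV = 2.095129
  t = 7.0000: CF_t = 3.000000, DF = 0.679354, PV = 2.038063
  t = 7.5000: CF_t = 3.000000, DF = 0.660851, PV = 1.982552
  t = 8.0000: CF_t = 3.000000, DF = 0.642851, PV = 1.928552
  t = 8.5000: CF_t = 3.000000, DF = 0.625341, PV = 1.876024
  t = 9.0000: CF_t = 3.000000, DF = 0.608309, PV = 1.824926
  t = 9.5000: CF_t = 3.000000, DF = 0.591740, PV = 1.775220
  t = 10.0000: CF_t = 103.000000, DF = 0.575622, PV = 59.289110
Price P = sum_t PV_t = 103.031268
Macaulay numerator sum_t t * PV_t:
  t * PV_t at t = 0.5000: 1.459144
  t * PV_t at t = 1.0000: 2.838801
  t * PV_t at t = 1.5000: 4.142220
  t * PV_t at t = 2.0000: 5.372529
  t * PV_t at t = 2.5000: 6.532745
  t * PV_t at t = 3.0000: 7.625772
  t * PV_t at t = 3.5000: 8.654411
  t * PV_t at t = 4.0000: 9.621357
  t * PV_t at t = 4.5000: 10.529209
  t * PV_t at t = 5.0000: 11.380468
  t * PV_t at t = 5.5000: 12.177543
  t * PV_t at t = 6.0000: 12.922756
  t * PV_t at t = 6.5000: 13.618338
  t * PV_t at t = 7.0000: 14.266442
  t * PV_t at t = 7.5000: 14.869138
  t * PV_t at t = 8.0000: 15.428418
  t * PV_t at t = 8.5000: 15.946201
  t * PV_t at t = 9.0000: 16.424331
  t * PV_t at t = 9.5000: 16.864586
  t * PV_t at t = 10.0000: 592.891101
Macaulay duration D = (sum_t t * PV_t) / P = 793.565511 / 103.031268 = 7.702181

Answer: Macaulay duration = 7.7022 years


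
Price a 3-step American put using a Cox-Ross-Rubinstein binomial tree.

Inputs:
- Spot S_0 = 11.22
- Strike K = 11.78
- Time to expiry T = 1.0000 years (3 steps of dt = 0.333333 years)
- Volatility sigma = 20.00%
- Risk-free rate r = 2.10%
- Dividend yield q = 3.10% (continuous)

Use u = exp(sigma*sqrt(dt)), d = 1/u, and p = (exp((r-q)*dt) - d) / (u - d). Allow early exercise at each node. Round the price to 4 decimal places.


Answer: Price = V(0,0) = 1.3097

Derivation:
dt = T/N = 0.333333
u = exp(sigma*sqrt(dt)) = 1.122401; d = 1/u = 0.890947
p = (exp((r-q)*dt) - d) / (u - d) = 0.456787
Discount per step: exp(-r*dt) = 0.993024
Stock lattice S(k, i) with i counting down-moves:
  k=0: S(0,0) = 11.2200
  k=1: S(1,0) = 12.5933; S(1,1) = 9.9964
  k=2: S(2,0) = 14.1348; S(2,1) = 11.2200; S(2,2) = 8.9063
  k=3: S(3,0) = 15.8649; S(3,1) = 12.5933; S(3,2) = 9.9964; S(3,3) = 7.9350
Terminal payoffs V(N, i) = max(K - S_T, 0):
  V(3,0) = 0.000000; V(3,1) = 0.000000; V(3,2) = 1.783572; V(3,3) = 3.844965
Backward induction: V(k, i) = exp(-r*dt) * [p * V(k+1, i) + (1-p) * V(k+1, i+1)]; then take max(V_cont, immediate exercise) for American.
  V(2,0) = exp(-r*dt) * [p*0.000000 + (1-p)*0.000000] = 0.000000; exercise = 0.000000; V(2,0) = max -> 0.000000
  V(2,1) = exp(-r*dt) * [p*0.000000 + (1-p)*1.783572] = 0.962101; exercise = 0.560000; V(2,1) = max -> 0.962101
  V(2,2) = exp(-r*dt) * [p*1.783572 + (1-p)*3.844965] = 2.883096; exercise = 2.873710; V(2,2) = max -> 2.883096
  V(1,0) = exp(-r*dt) * [p*0.000000 + (1-p)*0.962101] = 0.518981; exercise = 0.000000; V(1,0) = max -> 0.518981
  V(1,1) = exp(-r*dt) * [p*0.962101 + (1-p)*2.883096] = 1.991621; exercise = 1.783572; V(1,1) = max -> 1.991621
  V(0,0) = exp(-r*dt) * [p*0.518981 + (1-p)*1.991621] = 1.309738; exercise = 0.560000; V(0,0) = max -> 1.309738


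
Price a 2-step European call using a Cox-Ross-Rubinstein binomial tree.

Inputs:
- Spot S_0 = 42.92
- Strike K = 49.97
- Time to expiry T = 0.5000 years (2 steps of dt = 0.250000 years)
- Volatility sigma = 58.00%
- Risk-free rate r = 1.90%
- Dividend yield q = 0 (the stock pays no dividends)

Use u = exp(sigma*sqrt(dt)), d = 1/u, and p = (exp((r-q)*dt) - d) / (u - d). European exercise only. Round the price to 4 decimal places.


dt = T/N = 0.250000
u = exp(sigma*sqrt(dt)) = 1.336427; d = 1/u = 0.748264
p = (exp((r-q)*dt) - d) / (u - d) = 0.436099
Discount per step: exp(-r*dt) = 0.995261
Stock lattice S(k, i) with i counting down-moves:
  k=0: S(0,0) = 42.9200
  k=1: S(1,0) = 57.3595; S(1,1) = 32.1155
  k=2: S(2,0) = 76.6568; S(2,1) = 42.9200; S(2,2) = 24.0308
Terminal payoffs V(N, i) = max(S_T - K, 0):
  V(2,0) = 26.686769; V(2,1) = 0.000000; V(2,2) = 0.000000
Backward induction: V(k, i) = exp(-r*dt) * [p * V(k+1, i) + (1-p) * V(k+1, i+1)].
  V(1,0) = exp(-r*dt) * [p*26.686769 + (1-p)*0.000000] = 11.582925
  V(1,1) = exp(-r*dt) * [p*0.000000 + (1-p)*0.000000] = 0.000000
  V(0,0) = exp(-r*dt) * [p*11.582925 + (1-p)*0.000000] = 5.027366

Answer: Price = V(0,0) = 5.0274


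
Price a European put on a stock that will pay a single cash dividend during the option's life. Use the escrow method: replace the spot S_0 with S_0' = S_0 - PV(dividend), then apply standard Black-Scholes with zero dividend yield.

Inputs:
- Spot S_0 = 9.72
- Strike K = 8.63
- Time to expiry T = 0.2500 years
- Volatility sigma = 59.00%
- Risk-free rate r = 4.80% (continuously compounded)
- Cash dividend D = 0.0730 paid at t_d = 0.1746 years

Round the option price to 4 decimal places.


PV(D) = D * exp(-r * t_d) = 0.0730 * 0.99165422 = 0.07239076
S_0' = S_0 - PV(D) = 9.7200 - 0.07239076 = 9.64760924
d1 = (ln(S_0'/K) + (r + sigma^2/2)*T) / (sigma*sqrt(T)) = 0.56602757
d2 = d1 - sigma*sqrt(T) = 0.27102757
exp(-rT) = 0.98807171
N(-d1) = 0.28568752; N(-d2) = 0.39318491
P = K * exp(-rT) * N(-d2) - S_0' * N(-d1) = 8.6300 * 0.98807171 * 0.39318491 - 9.64760924 * 0.28568752 = 0.5965

Answer: Price = 0.5965


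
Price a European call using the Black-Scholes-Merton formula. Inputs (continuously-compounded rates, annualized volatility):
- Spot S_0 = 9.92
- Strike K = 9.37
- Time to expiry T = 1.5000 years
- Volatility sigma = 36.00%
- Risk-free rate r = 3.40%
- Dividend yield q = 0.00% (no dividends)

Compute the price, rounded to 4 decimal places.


Answer: Price = 2.1984

Derivation:
d1 = (ln(S/K) + (r - q + 0.5*sigma^2) * T) / (sigma * sqrt(T)) = 0.46549338
d2 = d1 - sigma * sqrt(T) = 0.02458522
exp(-rT) = 0.95027867; exp(-qT) = 1.00000000
C = S_0 * exp(-qT) * N(d1) - K * exp(-rT) * N(d2)
N(d1) = 0.67921091; N(d2) = 0.50980710
C = 9.9200 * 1.00000000 * 0.67921091 - 9.3700 * 0.95027867 * 0.50980710 = 2.1984


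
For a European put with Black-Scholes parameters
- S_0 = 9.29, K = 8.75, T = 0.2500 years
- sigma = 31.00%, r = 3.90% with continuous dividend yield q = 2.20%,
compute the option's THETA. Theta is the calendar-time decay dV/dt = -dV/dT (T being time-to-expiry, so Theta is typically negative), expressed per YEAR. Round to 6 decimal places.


Answer: Theta = -0.951588

Derivation:
d1 = 0.4912732417; d2 = 0.3362732417
phi(d1) = 0.3535914133; exp(-qT) = 0.9945150973; exp(-rT) = 0.9902973771
Theta = -S*exp(-qT)*phi(d1)*sigma/(2*sqrt(T)) + r*K*exp(-rT)*N(-d2) - q*S*exp(-qT)*N(-d1)
N(-d1) = 0.3116166014; N(-d2) = 0.3683324131; sqrt(T) = 0.5000000000
Term 1 = -9.2900 * 0.9945150973 * 0.3535914133 * 0.3100 / (2 * 0.5000000000) = -1.0127225914
Term 2 = 0.0390 * 8.7500 * 0.9902973771 * 0.3683324131 = 0.1244738800
Term 3 = -0.0220 * 9.2900 * 0.9945150973 * 0.3116166014 = -0.0633388774
Theta = -1.0127225914 + (0.1244738800) + (-0.0633388774) = -0.951588


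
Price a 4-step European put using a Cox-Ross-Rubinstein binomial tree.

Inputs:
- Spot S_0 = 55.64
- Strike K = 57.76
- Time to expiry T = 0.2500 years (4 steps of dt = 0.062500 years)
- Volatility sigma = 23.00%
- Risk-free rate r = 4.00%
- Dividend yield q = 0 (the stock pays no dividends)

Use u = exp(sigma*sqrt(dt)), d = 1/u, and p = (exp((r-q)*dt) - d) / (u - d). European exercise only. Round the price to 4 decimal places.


dt = T/N = 0.062500
u = exp(sigma*sqrt(dt)) = 1.059185; d = 1/u = 0.944122
p = (exp((r-q)*dt) - d) / (u - d) = 0.507383
Discount per step: exp(-r*dt) = 0.997503
Stock lattice S(k, i) with i counting down-moves:
  k=0: S(0,0) = 55.6400
  k=1: S(1,0) = 58.9331; S(1,1) = 52.5309
  k=2: S(2,0) = 62.4210; S(2,1) = 55.6400; S(2,2) = 49.5956
  k=3: S(3,0) = 66.1154; S(3,1) = 58.9331; S(3,2) = 52.5309; S(3,3) = 46.8243
  k=4: S(4,0) = 70.0285; S(4,1) = 62.4210; S(4,2) = 55.6400; S(4,3) = 49.5956; S(4,4) = 44.2078
Terminal payoffs V(N, i) = max(K - S_T, 0):
  V(4,0) = 0.000000; V(4,1) = 0.000000; V(4,2) = 2.120000; V(4,3) = 8.164388; V(4,4) = 13.552150
Backward induction: V(k, i) = exp(-r*dt) * [p * V(k+1, i) + (1-p) * V(k+1, i+1)].
  V(3,0) = exp(-r*dt) * [p*0.000000 + (1-p)*0.000000] = 0.000000
  V(3,1) = exp(-r*dt) * [p*0.000000 + (1-p)*2.120000] = 1.041740
  V(3,2) = exp(-r*dt) * [p*2.120000 + (1-p)*8.164388] = 5.084838
  V(3,3) = exp(-r*dt) * [p*8.164388 + (1-p)*13.552150] = 10.791477
  V(2,0) = exp(-r*dt) * [p*0.000000 + (1-p)*1.041740] = 0.511897
  V(2,1) = exp(-r*dt) * [p*1.041740 + (1-p)*5.084838] = 3.025864
  V(2,2) = exp(-r*dt) * [p*5.084838 + (1-p)*10.791477] = 7.876309
  V(1,0) = exp(-r*dt) * [p*0.511897 + (1-p)*3.025864] = 1.745949
  V(1,1) = exp(-r*dt) * [p*3.025864 + (1-p)*7.876309] = 5.401753
  V(0,0) = exp(-r*dt) * [p*1.745949 + (1-p)*5.401753] = 3.538003

Answer: Price = V(0,0) = 3.5380


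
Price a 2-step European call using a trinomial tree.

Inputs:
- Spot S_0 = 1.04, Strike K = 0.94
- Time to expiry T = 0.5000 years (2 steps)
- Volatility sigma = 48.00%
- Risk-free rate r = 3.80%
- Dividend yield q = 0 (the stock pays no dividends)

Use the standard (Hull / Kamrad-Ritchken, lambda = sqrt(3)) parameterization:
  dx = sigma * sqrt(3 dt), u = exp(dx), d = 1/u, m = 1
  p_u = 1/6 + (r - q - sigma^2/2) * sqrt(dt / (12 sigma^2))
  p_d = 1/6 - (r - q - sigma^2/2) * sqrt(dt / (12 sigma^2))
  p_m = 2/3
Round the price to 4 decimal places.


dt = T/N = 0.250000; dx = sigma*sqrt(3*dt) = 0.415692
u = exp(dx) = 1.515419; d = 1/u = 0.659883
p_u = 0.143452, p_m = 0.666667, p_d = 0.189881
Discount per step: exp(-r*dt) = 0.990545
Stock lattice S(k, j) with j the centered position index:
  k=0: S(0,+0) = 1.0400
  k=1: S(1,-1) = 0.6863; S(1,+0) = 1.0400; S(1,+1) = 1.5760
  k=2: S(2,-2) = 0.4529; S(2,-1) = 0.6863; S(2,+0) = 1.0400; S(2,+1) = 1.5760; S(2,+2) = 2.3884
Terminal payoffs V(N, j) = max(S_T - K, 0):
  V(2,-2) = 0.000000; V(2,-1) = 0.000000; V(2,+0) = 0.100000; V(2,+1) = 0.636036; V(2,+2) = 1.448356
Backward induction: V(k, j) = exp(-r*dt) * [p_u * V(k+1, j+1) + p_m * V(k+1, j) + p_d * V(k+1, j-1)]
  V(1,-1) = exp(-r*dt) * [p_u*0.100000 + p_m*0.000000 + p_d*0.000000] = 0.014210
  V(1,+0) = exp(-r*dt) * [p_u*0.636036 + p_m*0.100000 + p_d*0.000000] = 0.156415
  V(1,+1) = exp(-r*dt) * [p_u*1.448356 + p_m*0.636036 + p_d*0.100000] = 0.644629
  V(0,+0) = exp(-r*dt) * [p_u*0.644629 + p_m*0.156415 + p_d*0.014210] = 0.197562

Answer: Price = V(0,0) = 0.1976


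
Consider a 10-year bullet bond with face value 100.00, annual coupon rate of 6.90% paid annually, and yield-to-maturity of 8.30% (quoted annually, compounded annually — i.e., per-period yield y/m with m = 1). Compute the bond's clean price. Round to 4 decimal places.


Answer: Price = 90.7317

Derivation:
Coupon per period c = face * coupon_rate / m = 6.900000
Periods per year m = 1; per-period yield y/m = 0.083000
Number of cashflows N = 10
Cashflows (t years, CF_t, discount factor 1/(1+y/m)^(m*t), PV):
  t = 1.0000: CF_t = 6.900000, DF = 0.923361, PV = 6.371191
  t = 2.0000: CF_t = 6.900000, DF = 0.852596, PV = 5.882910
  t = 3.0000: CF_t = 6.900000, DF = 0.787254, PV = 5.432050
  t = 4.0000: CF_t = 6.900000, DF = 0.726919, PV = 5.015743
  t = 5.0000: CF_t = 6.900000, DF = 0.671209, PV = 4.631342
  t = 6.0000: CF_t = 6.900000, DF = 0.619768, PV = 4.276400
  t = 7.0000: CF_t = 6.900000, DF = 0.572270, PV = 3.948661
  t = 8.0000: CF_t = 6.900000, DF = 0.528412, PV = 3.646040
  t = 9.0000: CF_t = 6.900000, DF = 0.487915, PV = 3.366611
  t = 10.0000: CF_t = 106.900000, DF = 0.450521, PV = 48.160739
Price P = sum_t PV_t = 90.731686
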